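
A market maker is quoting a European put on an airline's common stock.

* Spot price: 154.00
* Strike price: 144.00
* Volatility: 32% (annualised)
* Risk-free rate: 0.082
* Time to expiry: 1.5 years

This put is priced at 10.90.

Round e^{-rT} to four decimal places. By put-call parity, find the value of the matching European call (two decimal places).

e^(−rT) = e^(−0.082·1.5) = 0.8843
Put-call parity: C − P = S − K·e^(−rT) = 154 − 144·0.8843 = 154 − 127.3392 = 26.6608
C = P + (C − P) = 10.90 + (26.6608) = 37.5608

37.56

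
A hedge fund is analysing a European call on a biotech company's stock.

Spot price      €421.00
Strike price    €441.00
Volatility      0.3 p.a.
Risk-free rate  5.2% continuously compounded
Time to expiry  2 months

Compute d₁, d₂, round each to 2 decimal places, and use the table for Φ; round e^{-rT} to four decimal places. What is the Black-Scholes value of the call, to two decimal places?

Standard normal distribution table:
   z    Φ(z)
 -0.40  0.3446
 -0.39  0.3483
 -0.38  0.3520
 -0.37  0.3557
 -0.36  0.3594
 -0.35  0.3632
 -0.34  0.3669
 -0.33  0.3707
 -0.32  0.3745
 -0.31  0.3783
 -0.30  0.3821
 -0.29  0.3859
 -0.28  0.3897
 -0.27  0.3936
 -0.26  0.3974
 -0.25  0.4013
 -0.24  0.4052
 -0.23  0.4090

€13.43

σ√T = 0.3·√0.1667 = 0.1225
d₁ = [ln(421/441) + (0.052 + 0.3²/2)·0.1667] / 0.1225 = [-0.0464 + 0.0162] / 0.1225 = -0.2470 → -0.25
d₂ = d₁ − σ√T = -0.2470 − 0.1225 = -0.3694 → -0.37
e^(−rT) = e^(−0.052·0.1667) = 0.9914
N(d₁) = N(-0.25) = 0.4013;  N(d₂) = N(-0.37) = 0.3557
C = 421·0.4013 − 441·0.9914·0.3557 = 168.9473 − 155.5147 = 13.4326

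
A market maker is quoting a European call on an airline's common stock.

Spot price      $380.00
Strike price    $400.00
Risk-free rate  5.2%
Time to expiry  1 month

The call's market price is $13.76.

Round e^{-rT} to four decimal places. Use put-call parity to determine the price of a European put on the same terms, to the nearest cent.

e^(−rT) = e^(−0.052·0.08333) = 0.9957
Put-call parity: C − P = S − K·e^(−rT) = 380 − 400·0.9957 = 380 − 398.2800 = -18.2800
P = C − (C − P) = 13.76 − (-18.2800) = 32.0400

$32.04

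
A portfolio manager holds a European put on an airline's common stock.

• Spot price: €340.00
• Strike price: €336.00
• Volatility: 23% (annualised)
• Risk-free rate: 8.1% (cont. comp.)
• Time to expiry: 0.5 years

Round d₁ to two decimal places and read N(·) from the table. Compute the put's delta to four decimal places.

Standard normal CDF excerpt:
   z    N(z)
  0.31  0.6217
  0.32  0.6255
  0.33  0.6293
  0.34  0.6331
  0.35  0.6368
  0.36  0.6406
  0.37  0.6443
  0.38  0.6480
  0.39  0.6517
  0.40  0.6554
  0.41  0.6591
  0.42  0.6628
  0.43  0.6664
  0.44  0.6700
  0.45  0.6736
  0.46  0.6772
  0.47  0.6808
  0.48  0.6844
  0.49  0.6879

σ√T = 0.23 × 0.7071 = 0.1626
ln(S/K) + (r + σ²/2)T = ln(340/336) + (0.081 + 0.23²/2)·0.5 = 0.0118 + 0.0537 = 0.0656
d₁ = 0.0656 / 0.1626 = 0.4031 → 0.40
N(d₁) = N(0.40) = 0.6554
Δ_put = N(d₁) − 1 = 0.6554 − 1 = -0.3446

-0.3446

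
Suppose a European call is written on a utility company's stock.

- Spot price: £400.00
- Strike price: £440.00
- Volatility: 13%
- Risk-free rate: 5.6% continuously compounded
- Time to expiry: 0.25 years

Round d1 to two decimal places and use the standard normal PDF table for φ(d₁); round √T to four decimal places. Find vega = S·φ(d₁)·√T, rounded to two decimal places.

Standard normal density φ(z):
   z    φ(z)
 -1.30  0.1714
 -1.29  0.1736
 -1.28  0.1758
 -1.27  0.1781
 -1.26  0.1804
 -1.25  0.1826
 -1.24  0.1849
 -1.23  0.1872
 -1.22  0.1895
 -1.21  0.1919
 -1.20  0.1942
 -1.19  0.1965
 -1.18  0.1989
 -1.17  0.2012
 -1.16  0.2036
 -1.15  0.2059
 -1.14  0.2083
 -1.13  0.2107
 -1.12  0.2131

37.90

σ√T = 0.13 × 0.5000 = 0.0650
d₁ = [ln(400/440) + (0.056 + 0.13²/2)·0.25] / 0.0650 = [-0.0953 + 0.0161] / 0.0650 = -1.2184 ≈ -1.22
√T = √0.25 = 0.5000
φ(d₁) = φ(-1.22) = 0.1895
vega = S·φ(d₁)·√T = 400·0.1895·0.5000 = 37.9000
(The put has the same vega.)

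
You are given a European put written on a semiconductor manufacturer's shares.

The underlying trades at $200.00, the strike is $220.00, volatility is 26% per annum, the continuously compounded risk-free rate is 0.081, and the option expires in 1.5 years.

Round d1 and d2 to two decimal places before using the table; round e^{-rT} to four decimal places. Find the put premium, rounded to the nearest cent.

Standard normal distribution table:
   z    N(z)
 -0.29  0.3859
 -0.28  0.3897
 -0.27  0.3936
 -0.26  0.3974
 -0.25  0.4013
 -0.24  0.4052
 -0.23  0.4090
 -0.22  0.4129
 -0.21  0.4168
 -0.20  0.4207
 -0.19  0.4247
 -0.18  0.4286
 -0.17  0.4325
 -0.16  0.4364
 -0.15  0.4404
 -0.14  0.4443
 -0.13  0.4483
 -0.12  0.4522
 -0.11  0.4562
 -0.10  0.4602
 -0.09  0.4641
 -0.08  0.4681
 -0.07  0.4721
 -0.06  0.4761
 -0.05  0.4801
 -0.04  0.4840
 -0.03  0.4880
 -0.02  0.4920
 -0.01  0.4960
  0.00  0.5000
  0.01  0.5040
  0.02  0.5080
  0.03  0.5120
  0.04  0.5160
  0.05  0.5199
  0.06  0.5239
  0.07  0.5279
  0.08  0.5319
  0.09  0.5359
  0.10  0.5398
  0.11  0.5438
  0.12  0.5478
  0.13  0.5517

$22.59

σ√T = 0.26 × 1.2247 = 0.3184
d₁ = [ln(200/220) + (0.081 + 0.26²/2)·1.5] / 0.3184 = [-0.0953 + 0.1722] / 0.3184 = 0.2415 → 0.24
d₂ = d₁ − σ√T = 0.2415 − 0.3184 = -0.0770 → -0.08
e^(−rT) = e^(−0.081·1.5) = 0.8856
N(−d₂) = N(0.08) = 0.5319;  N(−d₁) = N(-0.24) = 0.4052
P = 220·0.8856·0.5319 − 200·0.4052 = 103.6311 − 81.0400 = 22.5911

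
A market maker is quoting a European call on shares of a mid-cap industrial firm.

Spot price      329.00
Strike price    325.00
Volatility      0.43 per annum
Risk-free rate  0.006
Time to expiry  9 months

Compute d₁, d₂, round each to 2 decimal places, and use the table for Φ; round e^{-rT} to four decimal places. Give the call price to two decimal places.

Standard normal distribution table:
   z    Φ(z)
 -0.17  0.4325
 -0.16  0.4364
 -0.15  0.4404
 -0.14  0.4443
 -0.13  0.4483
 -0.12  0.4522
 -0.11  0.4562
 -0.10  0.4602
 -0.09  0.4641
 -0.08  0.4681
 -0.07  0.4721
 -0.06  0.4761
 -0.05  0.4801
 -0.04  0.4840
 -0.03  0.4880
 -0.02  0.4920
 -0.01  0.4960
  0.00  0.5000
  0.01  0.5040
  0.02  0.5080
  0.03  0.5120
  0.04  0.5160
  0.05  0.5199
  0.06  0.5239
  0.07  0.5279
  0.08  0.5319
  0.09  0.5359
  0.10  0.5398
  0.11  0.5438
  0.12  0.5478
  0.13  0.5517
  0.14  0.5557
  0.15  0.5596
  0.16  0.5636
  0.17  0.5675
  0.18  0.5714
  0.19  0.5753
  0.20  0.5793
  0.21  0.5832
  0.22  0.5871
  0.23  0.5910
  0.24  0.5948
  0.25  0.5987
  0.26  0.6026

T = 0.75;  σ√T = 0.3724
d₁ = [ln(329/325) + (0.006 + 0.43²/2)·0.75] / 0.3724 = [0.0122 + 0.0738] / 0.3724 = 0.2311 which rounds to 0.23
d₂ = d₁ − σ√T = 0.2311 − 0.3724 = -0.1413 which rounds to -0.14
e^(−rT) = e^(−0.006·0.75) = 0.9955
N(d₁) = N(0.23) = 0.5910;  N(d₂) = N(-0.14) = 0.4443
C = 329·0.5910 − 325·0.9955·0.4443 = 194.4390 − 143.7477 = 50.6913

50.69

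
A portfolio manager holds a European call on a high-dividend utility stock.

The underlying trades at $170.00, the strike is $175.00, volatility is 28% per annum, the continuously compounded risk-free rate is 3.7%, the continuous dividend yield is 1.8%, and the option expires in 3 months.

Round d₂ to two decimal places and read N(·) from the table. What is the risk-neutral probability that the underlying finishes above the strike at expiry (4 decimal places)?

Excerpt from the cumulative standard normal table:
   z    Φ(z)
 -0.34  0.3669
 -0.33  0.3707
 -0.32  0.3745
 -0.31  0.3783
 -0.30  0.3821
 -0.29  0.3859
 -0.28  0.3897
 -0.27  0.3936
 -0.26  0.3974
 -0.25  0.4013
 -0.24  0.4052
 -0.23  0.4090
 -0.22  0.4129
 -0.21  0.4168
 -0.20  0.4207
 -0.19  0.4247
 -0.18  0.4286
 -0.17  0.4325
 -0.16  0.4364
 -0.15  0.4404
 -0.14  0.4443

T = 0.25;  σ√T = 0.1400
ln(S/K) + (r − q + σ²/2)T = ln(170/175) + (0.037 − 0.018 + 0.28²/2)·0.25 = -0.0290 + 0.0146 = -0.0144
d₁ = -0.0144 / 0.1400 = -0.1031 → -0.10
d₂ = d₁ − σ√T = -0.1031 − 0.1400 = -0.2431 → -0.24
Pr(exercise) under Q = N(d₂) = 0.4052

0.4052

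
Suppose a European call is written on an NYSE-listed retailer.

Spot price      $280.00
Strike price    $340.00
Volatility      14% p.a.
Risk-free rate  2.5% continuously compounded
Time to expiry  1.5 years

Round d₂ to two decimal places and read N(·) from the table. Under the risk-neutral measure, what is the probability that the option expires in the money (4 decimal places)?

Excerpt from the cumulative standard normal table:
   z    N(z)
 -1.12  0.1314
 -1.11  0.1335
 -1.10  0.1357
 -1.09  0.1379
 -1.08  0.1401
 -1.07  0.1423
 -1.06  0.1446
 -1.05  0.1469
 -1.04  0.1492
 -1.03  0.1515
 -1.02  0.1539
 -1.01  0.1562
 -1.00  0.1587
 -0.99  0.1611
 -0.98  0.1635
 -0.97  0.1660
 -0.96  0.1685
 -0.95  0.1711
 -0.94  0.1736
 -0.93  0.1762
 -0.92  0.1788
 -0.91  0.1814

σ√T = 0.14·√1.5 = 0.1715
ln(S/K) + (r + σ²/2)T = ln(280/340) + (0.025 + 0.14²/2)·1.5 = -0.1942 + 0.0522 = -0.1420
d₁ = -0.1420 / 0.1715 = -0.8279 → -0.83
d₂ = d₁ − σ√T = -0.8279 − 0.1715 = -0.9994 → -1.00
Risk-neutral Pr[S_T > K] = N(d₂) = N(-1.00) = 0.1587

0.1587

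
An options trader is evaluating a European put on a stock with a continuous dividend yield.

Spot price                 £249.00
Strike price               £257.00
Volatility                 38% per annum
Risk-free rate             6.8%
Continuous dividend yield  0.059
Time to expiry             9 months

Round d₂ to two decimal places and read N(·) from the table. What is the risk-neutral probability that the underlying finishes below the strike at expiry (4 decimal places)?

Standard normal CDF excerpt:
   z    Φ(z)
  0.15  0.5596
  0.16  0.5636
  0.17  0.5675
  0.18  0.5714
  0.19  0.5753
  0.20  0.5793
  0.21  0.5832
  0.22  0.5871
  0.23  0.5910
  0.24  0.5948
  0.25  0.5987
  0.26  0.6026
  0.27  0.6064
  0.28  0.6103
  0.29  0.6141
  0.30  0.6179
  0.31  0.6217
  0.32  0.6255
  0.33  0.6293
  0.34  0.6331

0.5948

σ√T = 0.38·√0.75 = 0.3291
d₁ = [ln(249/257) + (0.068 − 0.059 + 0.38²/2)·0.75] / 0.3291 = [-0.0316 + 0.0609] / 0.3291 = 0.0890 ≈ 0.09
d₂ = d₁ − σ√T = 0.0890 − 0.3291 = -0.2401 ≈ -0.24
Risk-neutral Pr[S_T < K] = N(−d₂) = N(0.24) = 0.5948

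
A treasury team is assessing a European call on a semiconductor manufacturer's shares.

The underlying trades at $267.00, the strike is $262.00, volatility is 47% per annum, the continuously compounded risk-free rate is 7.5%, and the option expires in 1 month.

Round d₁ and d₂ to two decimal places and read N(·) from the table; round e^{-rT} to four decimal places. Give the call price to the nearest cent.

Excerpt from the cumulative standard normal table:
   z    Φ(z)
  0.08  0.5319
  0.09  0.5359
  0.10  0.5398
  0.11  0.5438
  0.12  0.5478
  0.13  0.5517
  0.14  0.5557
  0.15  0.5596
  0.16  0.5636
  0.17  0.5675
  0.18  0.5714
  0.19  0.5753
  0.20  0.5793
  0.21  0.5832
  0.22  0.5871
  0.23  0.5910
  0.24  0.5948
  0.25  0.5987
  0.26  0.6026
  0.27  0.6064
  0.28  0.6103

T = 0.08333;  σ√T = 0.1357
d₁ = [ln(267/262) + (0.075 + ½·0.47²)·0.08333] / (σ√T) = (0.0189 + 0.0155) / 0.1357 = 0.2532 which rounds to 0.25
d₂ = 0.2532 − 0.1357 = 0.1176 which rounds to 0.12
exp(−rT) = exp(−0.075·0.08333) = 0.9938
N(d₁) = N(0.25) = 0.5987;  N(d₂) = N(0.12) = 0.5478
C = 267·0.5987 − 262·0.9938·0.5478 = 159.8529 − 142.6338 = 17.2191

$17.22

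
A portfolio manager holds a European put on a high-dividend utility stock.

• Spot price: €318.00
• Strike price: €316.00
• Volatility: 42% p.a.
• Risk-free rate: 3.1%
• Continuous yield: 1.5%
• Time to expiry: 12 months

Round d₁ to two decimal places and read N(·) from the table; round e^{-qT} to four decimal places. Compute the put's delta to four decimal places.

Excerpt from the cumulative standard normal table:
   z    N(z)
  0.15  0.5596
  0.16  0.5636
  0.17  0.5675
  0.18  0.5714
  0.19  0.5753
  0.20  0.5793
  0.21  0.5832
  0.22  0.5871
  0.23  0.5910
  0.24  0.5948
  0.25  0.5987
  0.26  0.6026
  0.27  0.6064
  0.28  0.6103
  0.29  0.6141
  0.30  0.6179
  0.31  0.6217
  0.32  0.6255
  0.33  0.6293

-0.3915

T = 1;  σ√T = 0.4200
d₁ = [ln(318/316) + (0.031 − 0.015 + 0.42²/2)·1] / 0.4200 = [0.0063 + 0.1042] / 0.4200 = 0.2631 → 0.26
N(d₁) = N(0.26) = 0.6026
Δ_put = exp(−qT)·(N(d₁) − 1) = 0.9851·(0.6026 − 1) = -0.3915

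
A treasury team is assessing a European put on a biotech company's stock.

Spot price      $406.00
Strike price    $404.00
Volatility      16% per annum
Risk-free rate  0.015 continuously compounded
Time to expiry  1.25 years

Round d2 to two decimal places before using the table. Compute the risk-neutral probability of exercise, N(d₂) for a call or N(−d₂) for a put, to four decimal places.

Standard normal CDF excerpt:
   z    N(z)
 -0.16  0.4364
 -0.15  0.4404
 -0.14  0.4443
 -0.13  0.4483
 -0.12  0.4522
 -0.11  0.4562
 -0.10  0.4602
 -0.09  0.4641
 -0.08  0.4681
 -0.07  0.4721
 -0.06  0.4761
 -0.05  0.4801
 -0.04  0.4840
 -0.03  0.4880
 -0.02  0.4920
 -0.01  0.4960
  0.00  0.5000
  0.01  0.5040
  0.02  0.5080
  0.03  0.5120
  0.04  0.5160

0.4840

σ√T = 0.16 × 1.1180 = 0.1789
d₁ = [ln(406/404) + (0.015 + ½·0.16²)·1.25] / (σ√T) = (0.0049 + 0.0347) / 0.1789 = 0.2219 which rounds to 0.22
d₂ = 0.2219 − 0.1789 = 0.0430 which rounds to 0.04
Risk-neutral Pr[S_T < K] = N(−d₂) = N(-0.04) = 0.4840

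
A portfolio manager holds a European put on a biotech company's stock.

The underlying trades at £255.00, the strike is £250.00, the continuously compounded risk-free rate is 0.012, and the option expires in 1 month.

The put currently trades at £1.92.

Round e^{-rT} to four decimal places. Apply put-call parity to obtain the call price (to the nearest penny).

£7.17

exp(−rT) = exp(−0.012·0.08333) = 0.9990
Put-call parity: C − P = S − K·e^(−rT) = 255 − 250·0.9990 = 255 − 249.7500 = 5.2500
C = P + (C − P) = 1.92 + (5.2500) = 7.1700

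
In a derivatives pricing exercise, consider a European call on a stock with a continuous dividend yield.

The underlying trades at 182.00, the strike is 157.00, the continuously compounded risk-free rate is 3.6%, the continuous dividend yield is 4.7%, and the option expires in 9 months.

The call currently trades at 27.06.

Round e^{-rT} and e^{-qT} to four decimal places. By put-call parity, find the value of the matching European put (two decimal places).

e^(−qT) = e^(−0.047·0.75) = 0.9654;  e^(−rT) = e^(−0.036·0.75) = 0.9734
Put-call parity: C − P = S·e^(−qT) − K·e^(−rT) = 182·0.9654 − 157·0.9734 = 175.7028 − 152.8238 = 22.8790
P = C − (C − P) = 27.06 − (22.8790) = 4.1810

4.18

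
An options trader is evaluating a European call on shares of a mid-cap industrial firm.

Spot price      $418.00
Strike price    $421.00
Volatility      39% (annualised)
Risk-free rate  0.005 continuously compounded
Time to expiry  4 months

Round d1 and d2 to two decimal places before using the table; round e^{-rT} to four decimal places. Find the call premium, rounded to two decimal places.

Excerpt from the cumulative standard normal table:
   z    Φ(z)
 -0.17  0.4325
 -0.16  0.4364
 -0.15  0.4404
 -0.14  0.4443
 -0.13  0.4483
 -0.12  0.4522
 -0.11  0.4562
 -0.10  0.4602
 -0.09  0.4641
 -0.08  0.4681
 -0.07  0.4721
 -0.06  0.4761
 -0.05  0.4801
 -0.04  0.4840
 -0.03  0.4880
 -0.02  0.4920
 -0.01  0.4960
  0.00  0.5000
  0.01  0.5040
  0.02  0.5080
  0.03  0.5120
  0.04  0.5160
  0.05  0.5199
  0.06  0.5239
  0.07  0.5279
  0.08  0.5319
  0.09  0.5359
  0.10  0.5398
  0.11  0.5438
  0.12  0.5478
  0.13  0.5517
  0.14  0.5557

$37.27

T = 0.3333;  σ√T = 0.2252
d₁ = [ln(418/421) + (0.005 + 0.39²/2)·0.3333] / 0.2252 = [-0.0072 + 0.0270] / 0.2252 = 0.0882 → 0.09
d₂ = d₁ − σ√T = 0.0882 − 0.2252 = -0.1369 → -0.14
e^(−rT) = e^(−0.005·0.3333) = 0.9983
N(d₁) = N(0.09) = 0.5359;  N(d₂) = N(-0.14) = 0.4443
C = 418·0.5359 − 421·0.9983·0.4443 = 224.0062 − 186.7323 = 37.2739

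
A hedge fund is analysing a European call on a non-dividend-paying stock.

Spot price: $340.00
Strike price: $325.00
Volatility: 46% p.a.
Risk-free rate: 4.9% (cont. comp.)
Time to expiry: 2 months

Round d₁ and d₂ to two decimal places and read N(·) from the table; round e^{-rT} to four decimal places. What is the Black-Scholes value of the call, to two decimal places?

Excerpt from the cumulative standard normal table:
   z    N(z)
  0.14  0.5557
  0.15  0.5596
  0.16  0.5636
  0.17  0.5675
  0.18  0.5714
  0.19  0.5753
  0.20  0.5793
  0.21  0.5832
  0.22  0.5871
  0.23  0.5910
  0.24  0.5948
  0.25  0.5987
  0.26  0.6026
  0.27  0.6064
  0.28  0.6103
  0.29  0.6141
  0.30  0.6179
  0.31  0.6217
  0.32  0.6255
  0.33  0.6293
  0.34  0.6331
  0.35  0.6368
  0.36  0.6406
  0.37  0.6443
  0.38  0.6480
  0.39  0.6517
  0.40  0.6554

σ√T = 0.46 × 0.4082 = 0.1878
ln(S/K) + (r + σ²/2)T = ln(340/325) + (0.049 + 0.46²/2)·0.1667 = 0.0451 + 0.0258 = 0.0709
d₁ = 0.0709 / 0.1878 = 0.3776 ≈ 0.38
d₂ = d₁ − σ√T = 0.3776 − 0.1878 = 0.1899 ≈ 0.19
exp(−rT) = exp(−0.049·0.1667) = 0.9919
N(d₁) = N(0.38) = 0.6480;  N(d₂) = N(0.19) = 0.5753
C = 340·0.6480 − 325·0.9919·0.5753 = 220.3200 − 185.4580 = 34.8620

$34.86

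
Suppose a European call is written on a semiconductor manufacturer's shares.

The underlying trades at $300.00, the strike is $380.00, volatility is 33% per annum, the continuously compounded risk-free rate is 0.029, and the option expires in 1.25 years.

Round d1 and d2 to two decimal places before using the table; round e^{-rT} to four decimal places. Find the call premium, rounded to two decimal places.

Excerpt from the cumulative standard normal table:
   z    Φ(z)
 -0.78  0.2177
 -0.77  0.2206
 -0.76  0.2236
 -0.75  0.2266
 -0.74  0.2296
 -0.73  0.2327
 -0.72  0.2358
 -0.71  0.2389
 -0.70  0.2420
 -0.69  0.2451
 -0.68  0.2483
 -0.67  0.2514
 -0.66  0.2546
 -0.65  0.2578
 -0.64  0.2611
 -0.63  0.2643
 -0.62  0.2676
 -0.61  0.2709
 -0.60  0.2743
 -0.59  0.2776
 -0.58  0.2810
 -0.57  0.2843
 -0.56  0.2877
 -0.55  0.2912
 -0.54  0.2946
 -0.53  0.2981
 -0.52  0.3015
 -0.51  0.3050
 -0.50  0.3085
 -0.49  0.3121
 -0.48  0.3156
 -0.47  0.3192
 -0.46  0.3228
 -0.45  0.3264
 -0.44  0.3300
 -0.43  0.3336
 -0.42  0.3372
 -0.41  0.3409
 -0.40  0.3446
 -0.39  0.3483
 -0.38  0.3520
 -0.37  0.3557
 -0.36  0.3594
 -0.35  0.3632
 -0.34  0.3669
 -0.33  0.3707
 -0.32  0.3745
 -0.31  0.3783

σ√T = 0.33 × 1.1180 = 0.3690
d₁ = [ln(300/380) + (0.029 + 0.33²/2)·1.25] / 0.3690 = [-0.2364 + 0.1043] / 0.3690 = -0.3580 → -0.36
d₂ = d₁ − σ√T = -0.3580 − 0.3690 = -0.7269 → -0.73
exp(−rT) = exp(−0.029·1.25) = 0.9644
N(d₁) = N(-0.36) = 0.3594;  N(d₂) = N(-0.73) = 0.2327
C = 300·0.3594 − 380·0.9644·0.2327 = 107.8200 − 85.2780 = 22.5420

$22.54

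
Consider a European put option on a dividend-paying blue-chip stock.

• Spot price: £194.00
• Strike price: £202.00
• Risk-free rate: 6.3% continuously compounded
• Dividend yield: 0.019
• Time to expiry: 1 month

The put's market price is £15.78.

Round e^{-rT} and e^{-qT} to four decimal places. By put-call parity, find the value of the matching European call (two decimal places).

exp(−qT) = exp(−0.019·0.08333) = 0.9984;  exp(−rT) = exp(−0.063·0.08333) = 0.9948
Put-call parity: C − P = S·e^(−qT) − K·e^(−rT) = 194·0.9984 − 202·0.9948 = 193.6896 − 200.9496 = -7.2600
C = P + (C − P) = 15.78 + (-7.2600) = 8.5200

£8.52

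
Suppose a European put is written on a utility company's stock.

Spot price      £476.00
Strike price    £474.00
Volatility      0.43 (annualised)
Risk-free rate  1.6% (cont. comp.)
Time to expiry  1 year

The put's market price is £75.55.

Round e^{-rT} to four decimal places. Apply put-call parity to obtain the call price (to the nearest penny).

£85.09

e^(−rT) = e^(−0.016·1) = 0.9841
Put-call parity: C − P = S − K·e^(−rT) = 476 − 474·0.9841 = 476 − 466.4634 = 9.5366
C = P + (C − P) = 75.55 + (9.5366) = 85.0866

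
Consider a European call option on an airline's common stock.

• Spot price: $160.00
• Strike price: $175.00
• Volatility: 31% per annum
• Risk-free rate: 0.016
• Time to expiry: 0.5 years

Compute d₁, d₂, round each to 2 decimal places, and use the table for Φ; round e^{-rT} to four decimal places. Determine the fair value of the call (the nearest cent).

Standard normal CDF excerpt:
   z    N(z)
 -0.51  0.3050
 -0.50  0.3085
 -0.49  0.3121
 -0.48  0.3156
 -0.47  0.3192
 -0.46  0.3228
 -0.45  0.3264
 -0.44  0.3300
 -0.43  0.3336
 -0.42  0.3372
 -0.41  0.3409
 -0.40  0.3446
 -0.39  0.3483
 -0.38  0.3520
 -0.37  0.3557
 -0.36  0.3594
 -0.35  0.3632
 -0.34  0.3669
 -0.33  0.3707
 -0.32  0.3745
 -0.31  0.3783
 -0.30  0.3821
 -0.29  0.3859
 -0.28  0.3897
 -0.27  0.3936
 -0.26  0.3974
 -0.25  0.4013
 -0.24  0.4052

σ√T = 0.31·√0.5 = 0.2192
d₁ = [ln(160/175) + (0.016 + 0.31²/2)·0.5] / 0.2192 = [-0.0896 + 0.0320] / 0.2192 = -0.2627 ⇒ -0.26
d₂ = d₁ − σ√T = -0.2627 − 0.2192 = -0.4819 ⇒ -0.48
e^(−rT) = e^(−0.016·0.5) = 0.9920
C = 160·N(-0.26) − 175·0.9920·N(-0.48) = 160·0.3974 − 175·0.9920·0.3156 = 63.5840 − 54.7882 = 8.7958

$8.80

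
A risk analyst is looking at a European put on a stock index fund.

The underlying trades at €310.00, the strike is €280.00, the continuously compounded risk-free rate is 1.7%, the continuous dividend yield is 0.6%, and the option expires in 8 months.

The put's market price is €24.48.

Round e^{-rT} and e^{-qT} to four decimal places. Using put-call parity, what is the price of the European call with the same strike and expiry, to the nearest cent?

€56.40

exp(−qT) = exp(−0.006·0.6667) = 0.9960;  exp(−rT) = exp(−0.017·0.6667) = 0.9887
Put-call parity: C − P = S·e^(−qT) − K·e^(−rT) = 310·0.9960 − 280·0.9887 = 308.7600 − 276.8360 = 31.9240
C = P + (C − P) = 24.48 + (31.9240) = 56.4040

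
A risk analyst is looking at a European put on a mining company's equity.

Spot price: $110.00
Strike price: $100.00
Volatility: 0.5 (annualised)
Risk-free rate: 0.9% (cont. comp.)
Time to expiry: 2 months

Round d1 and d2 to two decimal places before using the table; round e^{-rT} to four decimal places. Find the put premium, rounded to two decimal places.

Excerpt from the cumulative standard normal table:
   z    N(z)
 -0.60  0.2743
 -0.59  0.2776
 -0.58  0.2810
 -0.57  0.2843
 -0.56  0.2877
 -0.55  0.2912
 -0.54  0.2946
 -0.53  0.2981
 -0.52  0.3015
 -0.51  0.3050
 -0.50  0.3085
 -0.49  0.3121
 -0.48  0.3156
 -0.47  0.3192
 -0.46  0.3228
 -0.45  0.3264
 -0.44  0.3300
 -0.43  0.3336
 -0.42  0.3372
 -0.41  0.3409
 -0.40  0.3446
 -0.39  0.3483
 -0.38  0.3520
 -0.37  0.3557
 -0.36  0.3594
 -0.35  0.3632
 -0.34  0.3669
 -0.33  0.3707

σ√T = 0.5·√0.1667 = 0.2041
d₁ = [ln(110/100) + (0.009 + ½·0.5²)·0.1667] / (σ√T) = (0.0953 + 0.0223) / 0.2041 = 0.5763 which rounds to 0.58
d₂ = 0.5763 − 0.2041 = 0.3722 which rounds to 0.37
e^(−rT) = e^(−0.009·0.1667) = 0.9985
N(−d₂) = N(-0.37) = 0.3557;  N(−d₁) = N(-0.58) = 0.2810
P = 100·0.9985·0.3557 − 110·0.2810 = 35.5166 − 30.9100 = 4.6066

$4.61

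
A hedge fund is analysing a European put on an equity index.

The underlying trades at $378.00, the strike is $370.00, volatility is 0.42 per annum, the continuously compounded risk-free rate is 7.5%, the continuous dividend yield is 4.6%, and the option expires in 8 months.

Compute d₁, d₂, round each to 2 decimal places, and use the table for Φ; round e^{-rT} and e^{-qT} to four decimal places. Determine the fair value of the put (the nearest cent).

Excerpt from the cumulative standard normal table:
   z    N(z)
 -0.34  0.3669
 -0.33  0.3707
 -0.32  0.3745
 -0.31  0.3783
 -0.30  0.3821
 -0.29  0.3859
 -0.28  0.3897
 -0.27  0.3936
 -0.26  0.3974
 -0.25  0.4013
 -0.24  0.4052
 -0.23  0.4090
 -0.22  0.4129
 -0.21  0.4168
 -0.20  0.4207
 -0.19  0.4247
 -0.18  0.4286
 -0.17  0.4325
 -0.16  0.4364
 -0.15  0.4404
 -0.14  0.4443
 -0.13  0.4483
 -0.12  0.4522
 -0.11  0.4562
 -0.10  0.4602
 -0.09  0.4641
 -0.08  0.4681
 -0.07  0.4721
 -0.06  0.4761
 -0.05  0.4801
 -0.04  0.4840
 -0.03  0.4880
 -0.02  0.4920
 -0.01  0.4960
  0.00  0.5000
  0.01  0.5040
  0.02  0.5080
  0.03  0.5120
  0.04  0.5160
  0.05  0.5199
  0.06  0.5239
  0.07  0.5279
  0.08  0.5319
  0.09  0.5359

$41.51

σ√T = 0.42 × 0.8165 = 0.3429
d₁ = [ln(378/370) + (0.075 − 0.046 + 0.42²/2)·0.6667] / 0.3429 = [0.0214 + 0.0781] / 0.3429 = 0.2902 ≈ 0.29
d₂ = d₁ − σ√T = 0.2902 − 0.3429 = -0.0527 ≈ -0.05
e^(−qT) = e^(−0.046·0.6667) = 0.9698;  e^(−rT) = e^(−0.075·0.6667) = 0.9512
P = 370·0.9512·N(0.05) − 378·0.9698·N(-0.29) = 370·0.9512·0.5199 − 378·0.9698·0.3859 = 182.9757 − 141.4649 = 41.5108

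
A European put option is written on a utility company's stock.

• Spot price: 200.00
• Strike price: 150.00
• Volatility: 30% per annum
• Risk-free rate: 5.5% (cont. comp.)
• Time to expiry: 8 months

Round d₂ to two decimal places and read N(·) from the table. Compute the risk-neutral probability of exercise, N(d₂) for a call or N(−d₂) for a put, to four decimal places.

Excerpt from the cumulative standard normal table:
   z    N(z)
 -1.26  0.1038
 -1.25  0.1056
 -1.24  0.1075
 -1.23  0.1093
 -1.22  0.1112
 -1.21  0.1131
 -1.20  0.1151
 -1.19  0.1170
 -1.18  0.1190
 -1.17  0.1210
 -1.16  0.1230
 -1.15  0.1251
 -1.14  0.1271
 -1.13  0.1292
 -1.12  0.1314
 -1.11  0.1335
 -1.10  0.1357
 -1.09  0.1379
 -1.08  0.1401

0.1151

T = 0.6667;  σ√T = 0.2449
ln(S/K) + (r + σ²/2)T = ln(200/150) + (0.055 + 0.3²/2)·0.6667 = 0.2877 + 0.0667 = 0.3543
d₁ = 0.3543 / 0.2449 = 1.4466 ≈ 1.45
d₂ = d₁ − σ√T = 1.4466 − 0.2449 = 1.2017 ≈ 1.20
Risk-neutral Pr[S_T < K] = N(−d₂) = N(-1.20) = 0.1151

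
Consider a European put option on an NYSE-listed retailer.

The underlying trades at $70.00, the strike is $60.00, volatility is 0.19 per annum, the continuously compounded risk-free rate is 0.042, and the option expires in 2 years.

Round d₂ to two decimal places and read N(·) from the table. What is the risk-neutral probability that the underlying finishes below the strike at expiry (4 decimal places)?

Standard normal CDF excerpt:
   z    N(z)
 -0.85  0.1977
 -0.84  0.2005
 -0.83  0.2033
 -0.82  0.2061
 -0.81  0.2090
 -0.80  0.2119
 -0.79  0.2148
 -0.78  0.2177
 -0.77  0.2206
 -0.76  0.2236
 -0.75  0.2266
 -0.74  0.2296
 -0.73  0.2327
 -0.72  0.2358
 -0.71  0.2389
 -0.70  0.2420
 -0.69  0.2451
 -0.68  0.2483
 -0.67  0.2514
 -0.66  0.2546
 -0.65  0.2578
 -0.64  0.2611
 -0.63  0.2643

0.2266

σ√T = 0.19 × 1.4142 = 0.2687
ln(S/K) + (r + σ²/2)T = ln(70/60) + (0.042 + 0.19²/2)·2 = 0.1542 + 0.1201 = 0.2743
d₁ = 0.2743 / 0.2687 = 1.0207 → 1.02
d₂ = d₁ − σ√T = 1.0207 − 0.2687 = 0.7520 → 0.75
Risk-neutral Pr[S_T < K] = N(−d₂) = N(-0.75) = 0.2266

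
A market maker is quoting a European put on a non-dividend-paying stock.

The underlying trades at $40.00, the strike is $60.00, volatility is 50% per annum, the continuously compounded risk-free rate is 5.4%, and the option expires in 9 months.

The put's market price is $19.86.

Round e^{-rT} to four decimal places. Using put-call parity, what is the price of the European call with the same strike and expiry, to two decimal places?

e^(−rT) = e^(−0.054·0.75) = 0.9603
Put-call parity: C − P = S − K·e^(−rT) = 40 − 60·0.9603 = 40 − 57.6180 = -17.6180
C = P + (C − P) = 19.86 + (-17.6180) = 2.2420

$2.24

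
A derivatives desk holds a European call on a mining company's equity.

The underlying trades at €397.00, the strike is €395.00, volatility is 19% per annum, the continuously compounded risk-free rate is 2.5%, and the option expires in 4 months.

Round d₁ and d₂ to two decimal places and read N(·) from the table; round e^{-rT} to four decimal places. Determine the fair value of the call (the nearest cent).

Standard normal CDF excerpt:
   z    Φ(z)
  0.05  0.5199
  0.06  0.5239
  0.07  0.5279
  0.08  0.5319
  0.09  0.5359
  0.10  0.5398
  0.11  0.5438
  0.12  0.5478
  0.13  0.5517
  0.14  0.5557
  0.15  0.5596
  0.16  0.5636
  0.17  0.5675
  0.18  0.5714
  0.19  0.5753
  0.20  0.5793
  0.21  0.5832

€20.06

σ√T = 0.19 × 0.5774 = 0.1097
d₁ = [ln(397/395) + (0.025 + 0.19²/2)·0.3333] / 0.1097 = [0.0051 + 0.0144] / 0.1097 = 0.1769 ⇒ 0.18
d₂ = d₁ − σ√T = 0.1769 − 0.1097 = 0.0672 ⇒ 0.07
e^(−rT) = e^(−0.025·0.3333) = 0.9917
C = 397·N(0.18) − 395·0.9917·N(0.07) = 397·0.5714 − 395·0.9917·0.5279 = 226.8458 − 206.7898 = 20.0560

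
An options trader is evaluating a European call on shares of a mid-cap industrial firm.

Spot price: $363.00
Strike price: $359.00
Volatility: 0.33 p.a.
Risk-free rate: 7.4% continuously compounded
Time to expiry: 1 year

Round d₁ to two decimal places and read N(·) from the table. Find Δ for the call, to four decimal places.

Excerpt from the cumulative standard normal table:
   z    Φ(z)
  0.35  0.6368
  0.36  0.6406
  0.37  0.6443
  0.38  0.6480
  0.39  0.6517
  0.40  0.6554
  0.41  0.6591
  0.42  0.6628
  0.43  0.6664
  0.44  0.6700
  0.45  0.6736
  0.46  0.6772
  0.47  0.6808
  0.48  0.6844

0.6628

T = 1;  σ√T = 0.3300
d₁ = [ln(363/359) + (0.074 + 0.33²/2)·1] / 0.3300 = [0.0111 + 0.1285] / 0.3300 = 0.4228 → 0.42
N(d₁) = N(0.42) = 0.6628
Δ_call = N(d₁) = 0.6628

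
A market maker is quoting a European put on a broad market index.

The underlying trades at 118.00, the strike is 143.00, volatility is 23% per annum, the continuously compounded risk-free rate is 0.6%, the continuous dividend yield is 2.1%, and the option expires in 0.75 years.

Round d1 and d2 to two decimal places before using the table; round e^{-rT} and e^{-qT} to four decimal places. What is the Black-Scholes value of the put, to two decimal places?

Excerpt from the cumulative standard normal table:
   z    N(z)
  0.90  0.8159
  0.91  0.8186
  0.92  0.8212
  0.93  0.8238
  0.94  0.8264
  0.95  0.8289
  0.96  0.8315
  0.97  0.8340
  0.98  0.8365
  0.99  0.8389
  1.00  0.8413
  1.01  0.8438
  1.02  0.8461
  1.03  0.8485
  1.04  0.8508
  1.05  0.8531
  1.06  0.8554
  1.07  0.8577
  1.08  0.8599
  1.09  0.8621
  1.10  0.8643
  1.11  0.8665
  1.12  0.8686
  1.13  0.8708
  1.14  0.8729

σ√T = 0.23·√0.75 = 0.1992
ln(S/K) + (r − q + σ²/2)T = ln(118/143) + (0.006 − 0.021 + 0.23²/2)·0.75 = -0.1922 + 0.0086 = -0.1836
d₁ = -0.1836 / 0.1992 = -0.9216 ⇒ -0.92
d₂ = d₁ − σ√T = -0.9216 − 0.1992 = -1.1208 ⇒ -1.12
e^(−qT) = e^(−0.021·0.75) = 0.9844;  e^(−rT) = e^(−0.006·0.75) = 0.9955
N(−d₂) = N(1.12) = 0.8686;  N(−d₁) = N(0.92) = 0.8212
P = 143·0.9955·0.8686 − 118·0.9844·0.8212 = 123.6509 − 95.3899 = 28.2609

28.26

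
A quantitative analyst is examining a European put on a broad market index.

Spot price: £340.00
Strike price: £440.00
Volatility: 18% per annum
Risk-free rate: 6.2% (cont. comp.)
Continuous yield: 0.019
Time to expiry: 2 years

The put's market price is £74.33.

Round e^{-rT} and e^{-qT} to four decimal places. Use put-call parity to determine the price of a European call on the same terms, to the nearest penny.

exp(−qT) = exp(−0.019·2) = 0.9627;  exp(−rT) = exp(−0.062·2) = 0.8834
Put-call parity: C − P = S·e^(−qT) − K·e^(−rT) = 340·0.9627 − 440·0.8834 = 327.3180 − 388.6960 = -61.3780
C = P + (C − P) = 74.33 + (-61.3780) = 12.9520

£12.95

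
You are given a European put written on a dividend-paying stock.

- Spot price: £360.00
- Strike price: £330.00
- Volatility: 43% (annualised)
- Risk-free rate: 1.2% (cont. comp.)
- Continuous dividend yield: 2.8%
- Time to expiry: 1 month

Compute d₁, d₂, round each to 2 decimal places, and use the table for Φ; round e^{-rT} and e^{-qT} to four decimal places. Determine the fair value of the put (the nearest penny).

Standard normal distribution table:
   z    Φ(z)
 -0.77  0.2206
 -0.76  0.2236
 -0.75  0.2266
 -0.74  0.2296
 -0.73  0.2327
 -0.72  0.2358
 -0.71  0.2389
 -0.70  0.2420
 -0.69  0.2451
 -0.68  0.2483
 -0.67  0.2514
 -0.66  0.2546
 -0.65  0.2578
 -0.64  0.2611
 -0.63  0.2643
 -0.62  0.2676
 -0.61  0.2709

σ√T = 0.43·√0.08333 = 0.1241
d₁ = [ln(360/330) + (0.012 − 0.028 + ½·0.43²)·0.08333] / (σ√T) = (0.0870 + 0.0064) / 0.1241 = 0.7523 ⇒ 0.75
d₂ = 0.7523 − 0.1241 = 0.6282 ⇒ 0.63
e^(−qT) = e^(−0.028·0.08333) = 0.9977;  e^(−rT) = e^(−0.012·0.08333) = 0.9990
P = 330·0.9990·N(-0.63) − 360·0.9977·N(-0.75) = 330·0.9990·0.2643 − 360·0.9977·0.2266 = 87.1318 − 81.3884 = 5.7434

£5.74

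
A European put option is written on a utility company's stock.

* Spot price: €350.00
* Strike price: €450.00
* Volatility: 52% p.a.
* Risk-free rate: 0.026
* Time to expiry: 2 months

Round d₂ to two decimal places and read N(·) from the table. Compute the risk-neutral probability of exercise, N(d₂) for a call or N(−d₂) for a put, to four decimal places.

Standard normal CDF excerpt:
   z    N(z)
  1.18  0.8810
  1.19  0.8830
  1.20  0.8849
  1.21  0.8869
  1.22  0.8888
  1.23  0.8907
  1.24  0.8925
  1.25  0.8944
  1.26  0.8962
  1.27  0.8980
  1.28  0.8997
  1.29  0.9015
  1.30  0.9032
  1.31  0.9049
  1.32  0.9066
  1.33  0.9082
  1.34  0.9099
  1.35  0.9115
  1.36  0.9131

σ√T = 0.52 × 0.4082 = 0.2123
ln(S/K) + (r + σ²/2)T = ln(350/450) + (0.026 + 0.52²/2)·0.1667 = -0.2513 + 0.0269 = -0.2244
d₁ = -0.2244 / 0.2123 = -1.0573 → -1.06
d₂ = d₁ − σ√T = -1.0573 − 0.2123 = -1.2696 → -1.27
Pr(exercise) under Q = N(−d₂) = N(1.27) = 0.8980

0.8980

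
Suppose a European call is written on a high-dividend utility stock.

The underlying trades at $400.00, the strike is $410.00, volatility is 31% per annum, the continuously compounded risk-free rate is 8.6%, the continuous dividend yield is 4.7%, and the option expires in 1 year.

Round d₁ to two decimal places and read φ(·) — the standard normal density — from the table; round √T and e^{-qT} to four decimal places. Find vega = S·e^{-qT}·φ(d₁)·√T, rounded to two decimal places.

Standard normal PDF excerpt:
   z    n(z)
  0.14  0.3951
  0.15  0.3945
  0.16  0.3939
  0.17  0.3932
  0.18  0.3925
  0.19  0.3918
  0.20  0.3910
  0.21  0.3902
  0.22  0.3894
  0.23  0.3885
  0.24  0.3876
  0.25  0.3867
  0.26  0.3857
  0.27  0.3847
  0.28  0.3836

σ√T = 0.31 × 1.0000 = 0.3100
ln(S/K) + (r − q + σ²/2)T = ln(400/410) + (0.086 − 0.047 + 0.31²/2)·1 = -0.0247 + 0.0870 = 0.0624
d₁ = 0.0624 / 0.3100 = 0.2012 ≈ 0.20
√T = √1 = 1.0000
φ(d₁) = φ(0.20) = 0.3910
exp(−qT) = exp(−0.047·1) = 0.9541
vega = S·exp(−qT)·φ(d₁)·√T = 400·0.9541·0.3910·1.0000 = 149.2212

149.22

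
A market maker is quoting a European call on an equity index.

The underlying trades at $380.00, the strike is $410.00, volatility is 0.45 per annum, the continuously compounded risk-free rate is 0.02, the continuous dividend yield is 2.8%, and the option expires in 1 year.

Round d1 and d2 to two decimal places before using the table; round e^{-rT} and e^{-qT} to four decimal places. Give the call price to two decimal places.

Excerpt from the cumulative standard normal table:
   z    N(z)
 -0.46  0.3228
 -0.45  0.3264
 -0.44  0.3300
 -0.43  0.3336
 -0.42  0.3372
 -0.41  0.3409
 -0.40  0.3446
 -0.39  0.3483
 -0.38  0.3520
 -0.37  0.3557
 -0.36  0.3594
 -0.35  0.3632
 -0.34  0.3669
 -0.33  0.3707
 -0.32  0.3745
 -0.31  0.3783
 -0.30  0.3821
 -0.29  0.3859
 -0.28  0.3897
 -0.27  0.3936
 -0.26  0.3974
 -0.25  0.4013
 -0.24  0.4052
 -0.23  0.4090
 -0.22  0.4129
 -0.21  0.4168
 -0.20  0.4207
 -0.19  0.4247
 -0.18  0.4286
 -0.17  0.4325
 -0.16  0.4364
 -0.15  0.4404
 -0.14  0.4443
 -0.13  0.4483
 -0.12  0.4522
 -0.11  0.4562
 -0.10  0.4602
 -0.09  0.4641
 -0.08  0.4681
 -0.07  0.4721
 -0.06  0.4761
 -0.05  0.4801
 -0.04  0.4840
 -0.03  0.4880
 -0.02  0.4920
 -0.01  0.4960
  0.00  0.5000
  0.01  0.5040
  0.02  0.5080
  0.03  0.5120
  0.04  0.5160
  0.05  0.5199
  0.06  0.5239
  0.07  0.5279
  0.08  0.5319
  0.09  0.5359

$53.67

σ√T = 0.45 × 1.0000 = 0.4500
ln(S/K) + (r − q + σ²/2)T = ln(380/410) + (0.02 − 0.028 + 0.45²/2)·1 = -0.0760 + 0.0932 = 0.0173
d₁ = 0.0173 / 0.4500 = 0.0384 which rounds to 0.04
d₂ = d₁ − σ√T = 0.0384 − 0.4500 = -0.4116 which rounds to -0.41
exp(−qT) = exp(−0.028·1) = 0.9724;  exp(−rT) = exp(−0.02·1) = 0.9802
C = 380·0.9724·N(0.04) − 410·0.9802·N(-0.41) = 380·0.9724·0.5160 − 410·0.9802·0.3409 = 190.6682 − 137.0016 = 53.6666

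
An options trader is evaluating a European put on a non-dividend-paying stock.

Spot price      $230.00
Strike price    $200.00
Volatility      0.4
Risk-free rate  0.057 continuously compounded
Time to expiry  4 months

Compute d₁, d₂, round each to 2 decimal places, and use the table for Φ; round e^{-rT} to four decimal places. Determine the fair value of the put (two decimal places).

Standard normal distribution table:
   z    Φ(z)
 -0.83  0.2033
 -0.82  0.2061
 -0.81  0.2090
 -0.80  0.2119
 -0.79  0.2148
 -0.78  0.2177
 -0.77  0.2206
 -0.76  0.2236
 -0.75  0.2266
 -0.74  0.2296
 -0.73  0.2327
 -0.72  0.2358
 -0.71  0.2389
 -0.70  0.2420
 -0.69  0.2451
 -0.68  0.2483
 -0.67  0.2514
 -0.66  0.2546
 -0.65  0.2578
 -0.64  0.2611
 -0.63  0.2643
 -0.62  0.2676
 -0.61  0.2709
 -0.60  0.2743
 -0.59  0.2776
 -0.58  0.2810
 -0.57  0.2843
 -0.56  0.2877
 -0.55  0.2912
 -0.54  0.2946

$7.05

σ√T = 0.4·√0.3333 = 0.2309
d₁ = [ln(230/200) + (0.057 + 0.4²/2)·0.3333] / 0.2309 = [0.1398 + 0.0457] / 0.2309 = 0.8029 → 0.80
d₂ = d₁ − σ√T = 0.8029 − 0.2309 = 0.5720 → 0.57
e^(−rT) = e^(−0.057·0.3333) = 0.9812
N(−d₂) = N(-0.57) = 0.2843;  N(−d₁) = N(-0.80) = 0.2119
P = 200·0.9812·0.2843 − 230·0.2119 = 55.7910 − 48.7370 = 7.0540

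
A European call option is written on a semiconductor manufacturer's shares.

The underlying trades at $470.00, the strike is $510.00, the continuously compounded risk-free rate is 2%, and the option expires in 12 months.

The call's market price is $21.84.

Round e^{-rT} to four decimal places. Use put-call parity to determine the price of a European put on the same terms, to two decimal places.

$51.74

exp(−rT) = exp(−0.02·1) = 0.9802
Put-call parity: C − P = S − K·e^(−rT) = 470 − 510·0.9802 = 470 − 499.9020 = -29.9020
P = C − (C − P) = 21.84 − (-29.9020) = 51.7420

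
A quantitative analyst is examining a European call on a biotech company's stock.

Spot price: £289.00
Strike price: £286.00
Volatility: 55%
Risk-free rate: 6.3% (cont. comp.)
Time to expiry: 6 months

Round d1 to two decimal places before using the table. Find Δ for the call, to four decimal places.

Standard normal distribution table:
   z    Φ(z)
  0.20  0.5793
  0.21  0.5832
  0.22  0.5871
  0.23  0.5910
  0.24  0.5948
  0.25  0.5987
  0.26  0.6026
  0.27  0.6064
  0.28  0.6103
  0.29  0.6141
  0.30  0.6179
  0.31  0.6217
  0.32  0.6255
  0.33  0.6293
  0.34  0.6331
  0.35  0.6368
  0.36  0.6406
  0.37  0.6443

σ√T = 0.55 × 0.7071 = 0.3889
ln(S/K) + (r + σ²/2)T = ln(289/286) + (0.063 + 0.55²/2)·0.5 = 0.0104 + 0.1071 = 0.1176
d₁ = 0.1176 / 0.3889 = 0.3023 ≈ 0.30
N(d₁) = N(0.30) = 0.6179
Δ_call = N(d₁) = 0.6179

0.6179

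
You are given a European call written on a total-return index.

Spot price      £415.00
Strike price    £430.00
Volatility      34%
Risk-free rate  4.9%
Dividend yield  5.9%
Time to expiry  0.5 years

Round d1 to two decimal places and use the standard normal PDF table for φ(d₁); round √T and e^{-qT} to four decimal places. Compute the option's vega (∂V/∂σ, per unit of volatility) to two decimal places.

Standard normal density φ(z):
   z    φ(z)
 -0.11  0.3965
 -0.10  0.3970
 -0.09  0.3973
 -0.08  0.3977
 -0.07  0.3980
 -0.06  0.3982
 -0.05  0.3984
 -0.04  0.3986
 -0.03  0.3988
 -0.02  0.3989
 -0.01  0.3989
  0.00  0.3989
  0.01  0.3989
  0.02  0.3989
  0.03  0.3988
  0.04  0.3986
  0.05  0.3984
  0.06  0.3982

σ√T = 0.34 × 0.7071 = 0.2404
d₁ = [ln(415/430) + (0.049 − 0.059 + ½·0.34²)·0.5] / (σ√T) = (-0.0355 + 0.0239) / 0.2404 = -0.0483 which rounds to -0.05
√T = √0.5 = 0.7071
φ(d₁) = φ(-0.05) = 0.3984
e^(−qT) = e^(−0.059·0.5) = 0.9709
vega = S·e^(−qT)·φ(d₁)·√T = 415·0.9709·0.3984·0.7071 = 113.5070
(Call and put vega coincide under Black-Scholes.)

113.51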